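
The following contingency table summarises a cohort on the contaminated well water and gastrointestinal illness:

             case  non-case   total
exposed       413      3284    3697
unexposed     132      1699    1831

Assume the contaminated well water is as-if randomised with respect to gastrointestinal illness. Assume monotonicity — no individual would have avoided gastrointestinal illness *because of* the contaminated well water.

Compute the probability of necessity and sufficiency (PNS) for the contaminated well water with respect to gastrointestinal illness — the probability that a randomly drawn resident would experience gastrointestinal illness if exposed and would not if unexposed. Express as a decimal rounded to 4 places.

p₁ = P(outcome | exposed) = 413/3697 = 0.11171
p₀ = P(outcome | unexposed) = 132/1831 = 0.072092
Under exogeneity and monotonicity, PNS = p₁ − p₀.
PNS = 0.11171 − 0.072092 = 0.03962

PNS ≈ 0.0396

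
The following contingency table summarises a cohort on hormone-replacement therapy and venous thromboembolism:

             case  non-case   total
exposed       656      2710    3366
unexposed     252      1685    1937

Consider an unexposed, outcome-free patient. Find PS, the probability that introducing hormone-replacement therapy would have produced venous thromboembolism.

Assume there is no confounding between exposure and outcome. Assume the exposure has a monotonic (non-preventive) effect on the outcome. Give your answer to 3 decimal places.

PS ≈ 0.074

p₁ = P(outcome | exposed) = 656/3366 = 0.19489
p₀ = P(outcome | unexposed) = 252/1937 = 0.1301
Under exogeneity and monotonicity, PS = (p₁ − p₀) / (1 − p₀).
PS = (0.19489 − 0.1301) / (1 − 0.1301) = 0.064792 / 0.8699 ≈ 0.0745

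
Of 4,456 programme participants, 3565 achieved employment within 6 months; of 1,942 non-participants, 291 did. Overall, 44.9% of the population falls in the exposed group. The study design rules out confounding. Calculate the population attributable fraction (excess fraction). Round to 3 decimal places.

p₁ = P(outcome | exposed) = 3565/4456 = 0.80004
p₀ = P(outcome | unexposed) = 291/1942 = 0.14985
Overall risk P(Y=1) = π·p₁ + (1−π)·p₀ = 0.449×0.80004 + 0.551×0.14985 = 0.44179.
Under exogeneity, PAF = [P(Y=1) − p₀] / P(Y=1).
PAF = (0.44179 − 0.14985) / 0.44179 ≈ 0.6608

PAF ≈ 0.661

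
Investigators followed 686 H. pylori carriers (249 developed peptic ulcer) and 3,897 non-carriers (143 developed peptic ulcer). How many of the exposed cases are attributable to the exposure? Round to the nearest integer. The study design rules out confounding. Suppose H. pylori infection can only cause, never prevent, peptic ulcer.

about 224 cases

p₁ = P(outcome | exposed) = 249/686 = 0.36297
p₀ = P(outcome | unexposed) = 143/3897 = 0.036695
PN = (p₁ − p₀)/p₁ = (0.36297 − 0.036695) / 0.36297 ≈ 0.89890.
Attributable cases ≈ PN × (exposed cases) = 0.89890 × 249 ≈ 223.83.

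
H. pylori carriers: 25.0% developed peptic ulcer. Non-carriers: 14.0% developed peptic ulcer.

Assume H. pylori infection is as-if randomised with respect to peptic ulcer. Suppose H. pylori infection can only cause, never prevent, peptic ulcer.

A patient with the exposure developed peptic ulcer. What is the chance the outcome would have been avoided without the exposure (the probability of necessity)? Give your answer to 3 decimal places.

PN ≈ 0.440

p₁ = 0.25, p₀ = 0.14.
Under exogeneity and monotonicity, PN = (p₁ − p₀) / p₁.
PN = (0.25 − 0.14) / 0.25 = 0.11 / 0.25 ≈ 0.4400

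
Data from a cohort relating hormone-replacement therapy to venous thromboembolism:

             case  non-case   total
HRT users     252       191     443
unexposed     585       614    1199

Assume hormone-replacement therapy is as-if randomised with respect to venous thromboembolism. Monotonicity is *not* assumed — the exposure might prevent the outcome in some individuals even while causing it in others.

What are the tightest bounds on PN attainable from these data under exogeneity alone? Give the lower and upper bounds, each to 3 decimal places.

p₁ = P(outcome | exposed) = 252/443 = 0.56885
p₀ = P(outcome | unexposed) = 585/1199 = 0.48791
Under exogeneity alone the bounds on PN are max{0,(p₁−p₀)/p₁} ≤ PN ≤ min{1,(1−p₀)/p₁}.
  lower = (p₁ − p₀)/p₁ = 0.080942 / 0.56885 ≈ 0.1423
  upper = min{1, (1 − p₀)/p₁} = 0.51209 / 0.56885 ≈ 0.9002

0.142 ≤ PN ≤ 0.900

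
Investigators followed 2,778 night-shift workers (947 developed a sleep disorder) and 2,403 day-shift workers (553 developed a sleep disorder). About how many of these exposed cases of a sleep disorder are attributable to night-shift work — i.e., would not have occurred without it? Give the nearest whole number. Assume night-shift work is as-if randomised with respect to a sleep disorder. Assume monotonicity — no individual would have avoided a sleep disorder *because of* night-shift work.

about 308 cases

p₁ = P(outcome | exposed) = 947/2778 = 0.34089
p₀ = P(outcome | unexposed) = 553/2403 = 0.23013
PN = (p₁ − p₀)/p₁ = (0.34089 − 0.23013) / 0.34089 ≈ 0.32492.
Attributable cases ≈ PN × (exposed cases) = 0.32492 × 947 ≈ 307.70.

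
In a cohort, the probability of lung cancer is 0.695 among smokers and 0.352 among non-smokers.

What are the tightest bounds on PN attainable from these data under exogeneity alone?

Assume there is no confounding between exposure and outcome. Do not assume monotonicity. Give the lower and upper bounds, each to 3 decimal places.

0.494 ≤ PN ≤ 0.932

Let p₁ = 0.695, p₀ = 0.352.
Under exogeneity alone the bounds on PN are max{0,(p₁−p₀)/p₁} ≤ PN ≤ min{1,(1−p₀)/p₁}.
  lower = (p₁ − p₀)/p₁ = 0.343 / 0.695 ≈ 0.4935
  upper = min{1, (1 − p₀)/p₁} = 0.648 / 0.695 ≈ 0.9324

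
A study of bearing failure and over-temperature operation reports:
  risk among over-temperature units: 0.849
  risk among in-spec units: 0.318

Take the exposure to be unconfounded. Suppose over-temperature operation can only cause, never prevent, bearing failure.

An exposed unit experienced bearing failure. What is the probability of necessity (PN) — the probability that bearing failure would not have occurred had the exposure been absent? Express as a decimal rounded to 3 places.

PN ≈ 0.625

Let p₁ = 0.849, p₀ = 0.318.
Under exogeneity and monotonicity, PN = (p₁ − p₀) / p₁.
PN = (0.849 − 0.318) / 0.849 = 0.531 / 0.849 ≈ 0.6254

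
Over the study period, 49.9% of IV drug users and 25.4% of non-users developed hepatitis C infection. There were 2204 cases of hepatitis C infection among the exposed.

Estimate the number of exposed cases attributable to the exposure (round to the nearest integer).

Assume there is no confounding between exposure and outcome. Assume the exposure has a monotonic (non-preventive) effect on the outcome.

about 1082 cases

p₁ = 0.499, p₀ = 0.254.
PN = (p₁ − p₀)/p₁ = (0.499 − 0.254) / 0.499 ≈ 0.49098.
Attributable cases ≈ PN × (exposed cases) = 0.49098 × 2204 ≈ 1082.12.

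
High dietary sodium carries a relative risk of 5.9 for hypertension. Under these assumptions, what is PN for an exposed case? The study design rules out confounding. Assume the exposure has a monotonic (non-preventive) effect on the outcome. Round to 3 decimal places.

Under exogeneity and monotonicity, PN = (RR − 1) / RR = 1 − 1/RR.
PN = (5.9 − 1) / 5.9 = 4.9 / 5.9 ≈ 0.8305

PN ≈ 0.831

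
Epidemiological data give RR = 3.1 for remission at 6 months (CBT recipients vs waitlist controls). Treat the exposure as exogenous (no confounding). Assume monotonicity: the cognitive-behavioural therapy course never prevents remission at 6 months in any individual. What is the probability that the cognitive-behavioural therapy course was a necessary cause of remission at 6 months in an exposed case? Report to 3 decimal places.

Under exogeneity and monotonicity, PN = (RR − 1) / RR = 1 − 1/RR.
PN = (3.1 − 1) / 3.1 = 2.1 / 3.1 ≈ 0.6774

PN ≈ 0.677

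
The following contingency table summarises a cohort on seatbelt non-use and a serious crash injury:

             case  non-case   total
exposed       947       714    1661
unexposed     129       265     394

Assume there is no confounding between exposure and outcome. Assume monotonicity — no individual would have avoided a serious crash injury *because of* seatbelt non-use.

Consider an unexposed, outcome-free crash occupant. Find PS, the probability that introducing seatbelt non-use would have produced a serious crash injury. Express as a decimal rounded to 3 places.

PS ≈ 0.361

p₁ = P(outcome | exposed) = 947/1661 = 0.57014
p₀ = P(outcome | unexposed) = 129/394 = 0.32741
Under exogeneity and monotonicity, PS = (p₁ − p₀)/(1 − p₀).
PS = (0.57014 − 0.32741) / 0.67259 ≈ 0.3609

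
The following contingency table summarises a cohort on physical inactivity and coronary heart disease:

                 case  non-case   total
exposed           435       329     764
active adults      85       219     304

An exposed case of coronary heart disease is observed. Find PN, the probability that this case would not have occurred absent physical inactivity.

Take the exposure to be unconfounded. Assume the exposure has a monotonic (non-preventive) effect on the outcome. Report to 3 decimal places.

PN ≈ 0.509

p₁ = P(outcome | exposed) = 435/764 = 0.56937
p₀ = P(outcome | unexposed) = 85/304 = 0.27961
Under exogeneity and monotonicity, PN = (p₁ − p₀)/p₁.
PN = (0.56937 − 0.27961) / 0.56937 ≈ 0.5089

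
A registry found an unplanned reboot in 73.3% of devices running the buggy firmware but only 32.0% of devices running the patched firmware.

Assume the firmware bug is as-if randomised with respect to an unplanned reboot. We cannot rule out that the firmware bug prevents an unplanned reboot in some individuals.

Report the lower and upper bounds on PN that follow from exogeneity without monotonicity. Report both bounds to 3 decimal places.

0.563 ≤ PN ≤ 0.928

p₁ = 0.733, p₀ = 0.32.
Under exogeneity alone the bounds on PN are max{0,(p₁−p₀)/p₁} ≤ PN ≤ min{1,(1−p₀)/p₁}.
  lower = (p₁ − p₀)/p₁ = 0.413 / 0.733 ≈ 0.5634
  upper = min{1, (1 − p₀)/p₁} = 0.68 / 0.733 ≈ 0.9277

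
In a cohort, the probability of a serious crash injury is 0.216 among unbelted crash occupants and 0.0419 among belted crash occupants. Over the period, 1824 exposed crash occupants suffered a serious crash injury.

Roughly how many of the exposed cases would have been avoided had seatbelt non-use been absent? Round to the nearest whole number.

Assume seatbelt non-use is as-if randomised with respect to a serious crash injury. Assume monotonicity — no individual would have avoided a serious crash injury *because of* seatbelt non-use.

Let p₁ = 0.216, p₀ = 0.0419.
PN = (p₁ − p₀)/p₁ = (0.216 − 0.0419) / 0.216 ≈ 0.80602.
Attributable cases ≈ PN × (exposed cases) = 0.80602 × 1824 ≈ 1470.18.

about 1470 cases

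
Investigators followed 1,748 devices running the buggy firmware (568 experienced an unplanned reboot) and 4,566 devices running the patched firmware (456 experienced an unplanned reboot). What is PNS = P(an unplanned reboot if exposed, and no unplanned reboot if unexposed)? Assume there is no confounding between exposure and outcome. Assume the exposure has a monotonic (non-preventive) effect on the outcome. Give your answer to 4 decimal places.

PNS ≈ 0.2251

p₁ = P(outcome | exposed) = 568/1748 = 0.32494
p₀ = P(outcome | unexposed) = 456/4566 = 0.099869
Under exogeneity and monotonicity, PNS = p₁ − p₀.
PNS = 0.32494 − 0.099869 = 0.22507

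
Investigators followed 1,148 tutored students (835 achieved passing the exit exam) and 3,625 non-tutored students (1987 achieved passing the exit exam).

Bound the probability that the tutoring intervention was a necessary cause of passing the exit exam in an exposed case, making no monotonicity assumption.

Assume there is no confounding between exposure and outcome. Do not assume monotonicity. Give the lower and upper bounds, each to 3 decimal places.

p₁ = P(outcome | exposed) = 835/1148 = 0.72735
p₀ = P(outcome | unexposed) = 1987/3625 = 0.54814
Under exogeneity alone the bounds on PN are max{0,(p₁−p₀)/p₁} ≤ PN ≤ min{1,(1−p₀)/p₁}.
  lower = (p₁ − p₀)/p₁ = 0.17921 / 0.72735 ≈ 0.2464
  upper = min{1, (1 − p₀)/p₁} = 0.45186 / 0.72735 ≈ 0.6212

0.246 ≤ PN ≤ 0.621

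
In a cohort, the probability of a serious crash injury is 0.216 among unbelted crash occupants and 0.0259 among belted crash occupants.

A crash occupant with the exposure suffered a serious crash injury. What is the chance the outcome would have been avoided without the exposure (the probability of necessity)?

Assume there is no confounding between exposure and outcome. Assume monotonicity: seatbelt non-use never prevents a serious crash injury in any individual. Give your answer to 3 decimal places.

Let p₁ = 0.216, p₀ = 0.0259.
Under exogeneity and monotonicity, PN = (p₁ − p₀) / p₁.
PN = (0.216 − 0.0259) / 0.216 = 0.1901 / 0.216 ≈ 0.8801

PN ≈ 0.880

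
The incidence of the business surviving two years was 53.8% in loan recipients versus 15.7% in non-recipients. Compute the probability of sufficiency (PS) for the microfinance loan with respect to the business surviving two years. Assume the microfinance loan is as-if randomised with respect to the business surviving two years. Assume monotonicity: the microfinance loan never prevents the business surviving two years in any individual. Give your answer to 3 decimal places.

p₁ = 0.538, p₀ = 0.157.
Under exogeneity and monotonicity, PS = (p₁ − p₀) / (1 − p₀).
PS = (0.538 − 0.157) / (1 − 0.157) = 0.381 / 0.843 ≈ 0.4520

PS ≈ 0.452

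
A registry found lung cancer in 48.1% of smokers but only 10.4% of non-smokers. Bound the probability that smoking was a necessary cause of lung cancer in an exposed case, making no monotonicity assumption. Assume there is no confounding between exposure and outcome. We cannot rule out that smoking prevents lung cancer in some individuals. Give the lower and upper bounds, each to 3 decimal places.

0.784 ≤ PN ≤ 1.000

p₁ = 0.481, p₀ = 0.104.
Under exogeneity alone the bounds on PN are max{0,(p₁−p₀)/p₁} ≤ PN ≤ min{1,(1−p₀)/p₁}.
  lower = (p₁ − p₀)/p₁ = 0.377 / 0.481 ≈ 0.7838
  upper = min{1, (1 − p₀)/p₁} = 0.896 / 0.481 ≈ 1.8628 → capped at 1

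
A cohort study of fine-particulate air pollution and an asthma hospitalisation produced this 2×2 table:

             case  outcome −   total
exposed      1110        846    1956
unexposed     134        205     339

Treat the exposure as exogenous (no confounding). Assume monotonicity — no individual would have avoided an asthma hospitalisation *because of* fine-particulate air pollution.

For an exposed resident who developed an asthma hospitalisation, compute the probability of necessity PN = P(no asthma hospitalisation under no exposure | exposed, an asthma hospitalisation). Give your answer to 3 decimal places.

PN ≈ 0.303

p₁ = P(outcome | exposed) = 1110/1956 = 0.56748
p₀ = P(outcome | unexposed) = 134/339 = 0.39528
Under exogeneity and monotonicity, PN = (p₁ − p₀) / p₁.
PN = (0.56748 − 0.39528) / 0.56748 = 0.1722 / 0.56748 ≈ 0.3035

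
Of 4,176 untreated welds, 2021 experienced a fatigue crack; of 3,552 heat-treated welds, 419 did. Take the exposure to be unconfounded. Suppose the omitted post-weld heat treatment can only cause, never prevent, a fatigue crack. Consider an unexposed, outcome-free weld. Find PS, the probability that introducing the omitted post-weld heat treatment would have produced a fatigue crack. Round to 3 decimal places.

p₁ = P(outcome | exposed) = 2021/4176 = 0.48396
p₀ = P(outcome | unexposed) = 419/3552 = 0.11796
Under exogeneity and monotonicity, PS = (p₁ − p₀) / (1 − p₀).
PS = (0.48396 − 0.11796) / (1 − 0.11796) = 0.36599 / 0.88204 ≈ 0.4149

PS ≈ 0.415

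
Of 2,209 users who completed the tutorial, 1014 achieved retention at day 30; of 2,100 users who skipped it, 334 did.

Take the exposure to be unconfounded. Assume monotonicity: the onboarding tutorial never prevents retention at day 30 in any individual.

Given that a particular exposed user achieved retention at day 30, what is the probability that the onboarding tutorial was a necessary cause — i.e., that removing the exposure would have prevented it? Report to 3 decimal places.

p₁ = P(outcome | exposed) = 1014/2209 = 0.45903
p₀ = P(outcome | unexposed) = 334/2100 = 0.15905
Under exogeneity and monotonicity, PN = (p₁ − p₀) / p₁.
PN = (0.45903 − 0.15905) / 0.45903 = 0.29998 / 0.45903 ≈ 0.6535

PN ≈ 0.654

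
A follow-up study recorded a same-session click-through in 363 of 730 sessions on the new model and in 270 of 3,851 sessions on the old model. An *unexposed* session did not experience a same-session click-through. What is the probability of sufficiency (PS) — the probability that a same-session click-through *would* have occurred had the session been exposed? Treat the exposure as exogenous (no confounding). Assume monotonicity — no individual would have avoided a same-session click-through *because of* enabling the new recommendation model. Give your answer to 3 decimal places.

p₁ = P(outcome | exposed) = 363/730 = 0.49726
p₀ = P(outcome | unexposed) = 270/3851 = 0.070112
Under exogeneity and monotonicity, PS = (p₁ − p₀) / (1 − p₀).
PS = (0.49726 − 0.070112) / (1 − 0.070112) = 0.42715 / 0.92989 ≈ 0.4594

PS ≈ 0.459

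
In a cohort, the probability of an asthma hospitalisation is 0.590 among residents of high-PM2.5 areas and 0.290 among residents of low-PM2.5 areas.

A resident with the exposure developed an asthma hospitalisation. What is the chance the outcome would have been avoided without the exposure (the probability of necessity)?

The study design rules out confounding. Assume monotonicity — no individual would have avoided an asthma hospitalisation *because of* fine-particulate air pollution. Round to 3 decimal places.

PN ≈ 0.508

Let p₁ = 0.59, p₀ = 0.29.
Under exogeneity and monotonicity, PN = (p₁ − p₀) / p₁.
PN = (0.59 − 0.29) / 0.59 = 0.3 / 0.59 ≈ 0.5085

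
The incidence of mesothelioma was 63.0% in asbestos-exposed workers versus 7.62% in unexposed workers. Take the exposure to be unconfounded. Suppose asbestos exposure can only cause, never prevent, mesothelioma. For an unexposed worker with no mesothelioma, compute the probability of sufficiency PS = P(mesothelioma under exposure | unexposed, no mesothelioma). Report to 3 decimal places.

p₁ = 0.63, p₀ = 0.0762.
Under exogeneity and monotonicity, PS = (p₁ − p₀) / (1 − p₀).
PS = (0.63 − 0.0762) / (1 − 0.0762) = 0.5538 / 0.9238 ≈ 0.5995

PS ≈ 0.599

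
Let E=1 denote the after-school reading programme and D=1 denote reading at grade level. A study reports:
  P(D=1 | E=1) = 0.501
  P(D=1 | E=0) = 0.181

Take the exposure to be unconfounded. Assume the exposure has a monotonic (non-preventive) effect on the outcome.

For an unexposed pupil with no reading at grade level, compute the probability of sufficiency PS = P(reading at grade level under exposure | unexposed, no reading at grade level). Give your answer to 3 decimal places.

Let p₁ = 0.501, p₀ = 0.181.
Under exogeneity and monotonicity, PS = (p₁ − p₀) / (1 − p₀).
PS = (0.501 − 0.181) / (1 − 0.181) = 0.32 / 0.819 ≈ 0.3907

PS ≈ 0.391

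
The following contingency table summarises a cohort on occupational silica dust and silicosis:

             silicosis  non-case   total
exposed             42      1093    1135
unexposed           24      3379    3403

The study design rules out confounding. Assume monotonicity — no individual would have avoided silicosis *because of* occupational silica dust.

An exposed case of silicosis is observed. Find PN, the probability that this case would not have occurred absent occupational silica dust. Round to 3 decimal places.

PN ≈ 0.809

p₁ = P(outcome | exposed) = 42/1135 = 0.037004
p₀ = P(outcome | unexposed) = 24/3403 = 0.0070526
Under exogeneity and monotonicity, PN = (p₁ − p₀)/p₁.
PN = (0.037004 − 0.0070526) / 0.037004 ≈ 0.8094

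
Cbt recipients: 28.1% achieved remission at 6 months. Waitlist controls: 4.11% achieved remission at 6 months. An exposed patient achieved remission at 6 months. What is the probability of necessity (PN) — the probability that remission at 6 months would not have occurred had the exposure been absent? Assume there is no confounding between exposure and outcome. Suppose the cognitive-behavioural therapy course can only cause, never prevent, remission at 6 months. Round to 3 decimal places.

p₁ = 0.281, p₀ = 0.0411.
Under exogeneity and monotonicity, PN = (p₁ − p₀) / p₁.
PN = (0.281 − 0.0411) / 0.281 = 0.2399 / 0.281 ≈ 0.8537

PN ≈ 0.854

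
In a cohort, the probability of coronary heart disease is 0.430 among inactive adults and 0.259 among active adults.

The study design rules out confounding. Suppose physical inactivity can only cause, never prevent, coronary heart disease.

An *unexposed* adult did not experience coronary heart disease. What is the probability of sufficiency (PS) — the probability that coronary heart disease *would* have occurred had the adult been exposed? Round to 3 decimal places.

Let p₁ = 0.43, p₀ = 0.259.
Under exogeneity and monotonicity, PS = (p₁ − p₀) / (1 − p₀).
PS = (0.43 − 0.259) / (1 − 0.259) = 0.171 / 0.741 ≈ 0.2308

PS ≈ 0.231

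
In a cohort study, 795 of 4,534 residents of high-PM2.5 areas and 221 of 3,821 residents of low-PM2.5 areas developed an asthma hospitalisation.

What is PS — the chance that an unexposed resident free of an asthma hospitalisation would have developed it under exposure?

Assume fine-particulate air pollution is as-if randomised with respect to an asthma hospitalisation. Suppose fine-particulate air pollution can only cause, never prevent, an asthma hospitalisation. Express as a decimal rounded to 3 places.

PS ≈ 0.125

p₁ = P(outcome | exposed) = 795/4534 = 0.17534
p₀ = P(outcome | unexposed) = 221/3821 = 0.057838
Under exogeneity and monotonicity, PS = (p₁ − p₀) / (1 − p₀).
PS = (0.17534 − 0.057838) / (1 − 0.057838) = 0.1175 / 0.94216 ≈ 0.1247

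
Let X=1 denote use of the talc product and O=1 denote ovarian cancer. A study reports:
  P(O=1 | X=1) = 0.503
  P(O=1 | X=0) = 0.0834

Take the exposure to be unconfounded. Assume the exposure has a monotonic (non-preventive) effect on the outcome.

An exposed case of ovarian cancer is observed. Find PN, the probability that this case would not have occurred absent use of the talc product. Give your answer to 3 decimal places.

Let p₁ = 0.503, p₀ = 0.0834.
Under exogeneity and monotonicity, PN = (p₁ − p₀) / p₁.
PN = (0.503 − 0.0834) / 0.503 = 0.4196 / 0.503 ≈ 0.8342

PN ≈ 0.834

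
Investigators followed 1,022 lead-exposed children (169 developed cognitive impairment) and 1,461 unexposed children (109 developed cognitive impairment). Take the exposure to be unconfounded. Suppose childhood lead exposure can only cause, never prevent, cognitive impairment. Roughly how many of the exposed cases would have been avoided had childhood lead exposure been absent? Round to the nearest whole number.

about 93 cases

p₁ = P(outcome | exposed) = 169/1022 = 0.16536
p₀ = P(outcome | unexposed) = 109/1461 = 0.074606
PN = (p₁ − p₀)/p₁ = (0.16536 − 0.074606) / 0.16536 ≈ 0.54883.
Attributable cases ≈ PN × (exposed cases) = 0.54883 × 169 ≈ 92.75.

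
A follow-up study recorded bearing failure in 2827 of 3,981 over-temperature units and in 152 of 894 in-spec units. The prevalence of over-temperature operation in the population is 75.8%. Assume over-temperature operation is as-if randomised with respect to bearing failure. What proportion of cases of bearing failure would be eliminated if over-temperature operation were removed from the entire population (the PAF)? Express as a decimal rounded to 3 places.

PAF ≈ 0.707

p₁ = P(outcome | exposed) = 2827/3981 = 0.71012
p₀ = P(outcome | unexposed) = 152/894 = 0.17002
Overall risk P(Y=1) = π·p₁ + (1−π)·p₀ = 0.758×0.71012 + 0.242×0.17002 = 0.57942.
Under exogeneity, PAF = [P(Y=1) − p₀] / P(Y=1).
PAF = (0.57942 − 0.17002) / 0.57942 ≈ 0.7066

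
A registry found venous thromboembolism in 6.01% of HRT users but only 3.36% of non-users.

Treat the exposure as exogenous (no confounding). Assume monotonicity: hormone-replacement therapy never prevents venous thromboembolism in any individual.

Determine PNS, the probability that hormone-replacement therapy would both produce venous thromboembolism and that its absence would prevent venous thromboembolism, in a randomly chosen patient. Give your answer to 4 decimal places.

p₁ = 0.0601, p₀ = 0.0336.
Under exogeneity and monotonicity, PNS = p₁ − p₀.
PNS = 0.0601 − 0.0336 = 0.0265

PNS ≈ 0.0265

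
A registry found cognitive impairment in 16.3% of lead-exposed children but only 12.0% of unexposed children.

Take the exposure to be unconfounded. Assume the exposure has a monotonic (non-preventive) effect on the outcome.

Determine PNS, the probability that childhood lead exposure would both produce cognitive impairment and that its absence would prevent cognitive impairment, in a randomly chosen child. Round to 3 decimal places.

PNS ≈ 0.043

p₁ = 0.163, p₀ = 0.12.
Under exogeneity and monotonicity, PNS = p₁ − p₀.
PNS = 0.163 − 0.12 = 0.043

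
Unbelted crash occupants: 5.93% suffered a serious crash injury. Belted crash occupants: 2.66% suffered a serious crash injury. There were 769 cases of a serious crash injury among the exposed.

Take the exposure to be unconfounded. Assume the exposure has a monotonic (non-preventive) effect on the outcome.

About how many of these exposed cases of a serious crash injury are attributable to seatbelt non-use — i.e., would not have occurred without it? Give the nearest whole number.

p₁ = 0.0593, p₀ = 0.0266.
PN = (p₁ − p₀)/p₁ = (0.0593 − 0.0266) / 0.0593 ≈ 0.55143.
Attributable cases ≈ PN × (exposed cases) = 0.55143 × 769 ≈ 424.05.

about 424 cases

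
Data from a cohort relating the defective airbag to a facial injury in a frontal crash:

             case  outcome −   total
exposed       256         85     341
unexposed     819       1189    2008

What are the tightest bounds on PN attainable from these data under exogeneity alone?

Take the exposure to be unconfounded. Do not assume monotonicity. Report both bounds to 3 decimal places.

p₁ = P(outcome | exposed) = 256/341 = 0.75073
p₀ = P(outcome | unexposed) = 819/2008 = 0.40787
Under exogeneity alone the bounds on PN are max{0,(p₁−p₀)/p₁} ≤ PN ≤ min{1,(1−p₀)/p₁}.
  lower = (p₁ − p₀)/p₁ = 0.34286 / 0.75073 ≈ 0.4567
  upper = min{1, (1 − p₀)/p₁} = 0.59213 / 0.75073 ≈ 0.7887

0.457 ≤ PN ≤ 0.789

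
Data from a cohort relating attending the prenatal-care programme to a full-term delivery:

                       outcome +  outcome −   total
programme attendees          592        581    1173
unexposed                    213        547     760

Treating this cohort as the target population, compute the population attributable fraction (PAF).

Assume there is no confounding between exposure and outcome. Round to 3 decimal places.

PAF ≈ 0.327

p₁ = P(outcome | exposed) = 592/1173 = 0.50469
p₀ = P(outcome | unexposed) = 213/760 = 0.28026
Exposure prevalence π = 1173/1933 = 0.60683; overall risk P(Y=1) = 0.41645.
Under exogeneity, PAF = [P(Y=1) − p₀]/P(Y=1).
PAF = (0.41645 − 0.28026) / 0.41645 ≈ 0.3270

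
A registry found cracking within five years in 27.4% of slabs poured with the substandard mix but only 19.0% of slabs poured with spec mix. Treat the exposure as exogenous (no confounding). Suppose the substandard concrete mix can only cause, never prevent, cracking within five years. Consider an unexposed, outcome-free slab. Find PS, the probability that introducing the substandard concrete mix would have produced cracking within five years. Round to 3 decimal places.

PS ≈ 0.104

p₁ = 0.274, p₀ = 0.19.
Under exogeneity and monotonicity, PS = (p₁ − p₀) / (1 − p₀).
PS = (0.274 − 0.19) / (1 − 0.19) = 0.084 / 0.81 ≈ 0.1037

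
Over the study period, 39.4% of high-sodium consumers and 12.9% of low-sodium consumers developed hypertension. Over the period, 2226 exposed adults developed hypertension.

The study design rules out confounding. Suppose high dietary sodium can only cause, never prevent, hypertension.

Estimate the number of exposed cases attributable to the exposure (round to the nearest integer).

p₁ = 0.394, p₀ = 0.129.
PN = (p₁ − p₀)/p₁ = (0.394 − 0.129) / 0.394 ≈ 0.67259.
Attributable cases ≈ PN × (exposed cases) = 0.67259 × 2226 ≈ 1497.18.

about 1497 cases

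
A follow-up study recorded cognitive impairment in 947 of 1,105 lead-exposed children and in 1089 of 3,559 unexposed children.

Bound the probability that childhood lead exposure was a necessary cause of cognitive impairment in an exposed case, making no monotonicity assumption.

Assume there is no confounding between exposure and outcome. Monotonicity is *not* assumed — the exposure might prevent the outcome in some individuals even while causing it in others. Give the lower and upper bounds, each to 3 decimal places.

p₁ = P(outcome | exposed) = 947/1105 = 0.85701
p₀ = P(outcome | unexposed) = 1089/3559 = 0.30598
Under exogeneity alone the bounds on PN are max{0,(p₁−p₀)/p₁} ≤ PN ≤ min{1,(1−p₀)/p₁}.
  lower = (p₁ − p₀)/p₁ = 0.55103 / 0.85701 ≈ 0.6430
  upper = min{1, (1 − p₀)/p₁} = 0.69402 / 0.85701 ≈ 0.8098

0.643 ≤ PN ≤ 0.810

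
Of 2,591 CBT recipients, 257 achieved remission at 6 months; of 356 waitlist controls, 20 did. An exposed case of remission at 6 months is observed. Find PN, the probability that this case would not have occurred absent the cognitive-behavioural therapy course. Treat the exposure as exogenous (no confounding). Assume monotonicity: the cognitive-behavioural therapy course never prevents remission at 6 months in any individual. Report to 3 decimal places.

p₁ = P(outcome | exposed) = 257/2591 = 0.09919
p₀ = P(outcome | unexposed) = 20/356 = 0.05618
Under exogeneity and monotonicity, PN = (p₁ − p₀) / p₁.
PN = (0.09919 − 0.05618) / 0.09919 = 0.04301 / 0.09919 ≈ 0.4336

PN ≈ 0.434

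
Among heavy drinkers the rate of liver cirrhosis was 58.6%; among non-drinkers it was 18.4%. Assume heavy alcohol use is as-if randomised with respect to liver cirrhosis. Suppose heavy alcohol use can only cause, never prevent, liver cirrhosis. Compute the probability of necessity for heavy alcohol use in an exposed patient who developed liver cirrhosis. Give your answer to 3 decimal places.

PN ≈ 0.686

p₁ = 0.586, p₀ = 0.184.
Under exogeneity and monotonicity, PN = (p₁ − p₀) / p₁.
PN = (0.586 − 0.184) / 0.586 = 0.402 / 0.586 ≈ 0.6860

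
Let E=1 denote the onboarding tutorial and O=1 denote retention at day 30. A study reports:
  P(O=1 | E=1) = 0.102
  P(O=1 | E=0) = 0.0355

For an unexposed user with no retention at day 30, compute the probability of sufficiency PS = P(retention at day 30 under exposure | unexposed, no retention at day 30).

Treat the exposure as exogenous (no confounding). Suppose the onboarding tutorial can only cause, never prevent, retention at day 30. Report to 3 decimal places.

PS ≈ 0.069

Let p₁ = 0.102, p₀ = 0.0355.
Under exogeneity and monotonicity, PS = (p₁ − p₀) / (1 − p₀).
PS = (0.102 − 0.0355) / (1 − 0.0355) = 0.0665 / 0.9645 ≈ 0.0689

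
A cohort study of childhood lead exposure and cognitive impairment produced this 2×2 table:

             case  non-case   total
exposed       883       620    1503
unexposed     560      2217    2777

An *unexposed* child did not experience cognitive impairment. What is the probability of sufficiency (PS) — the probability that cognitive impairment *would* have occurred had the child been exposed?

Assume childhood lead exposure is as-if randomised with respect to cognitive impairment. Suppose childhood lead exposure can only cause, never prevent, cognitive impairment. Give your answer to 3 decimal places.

p₁ = P(outcome | exposed) = 883/1503 = 0.58749
p₀ = P(outcome | unexposed) = 560/2777 = 0.20166
Under exogeneity and monotonicity, PS = (p₁ − p₀)/(1 − p₀).
PS = (0.58749 − 0.20166) / 0.79834 ≈ 0.4833

PS ≈ 0.483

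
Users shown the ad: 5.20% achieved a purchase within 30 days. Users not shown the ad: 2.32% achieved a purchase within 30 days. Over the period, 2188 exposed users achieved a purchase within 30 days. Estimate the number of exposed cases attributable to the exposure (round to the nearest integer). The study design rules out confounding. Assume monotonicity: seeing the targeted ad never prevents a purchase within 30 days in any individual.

about 1212 cases

p₁ = 0.052, p₀ = 0.0232.
PN = (p₁ − p₀)/p₁ = (0.052 − 0.0232) / 0.052 ≈ 0.55385.
Attributable cases ≈ PN × (exposed cases) = 0.55385 × 2188 ≈ 1211.82.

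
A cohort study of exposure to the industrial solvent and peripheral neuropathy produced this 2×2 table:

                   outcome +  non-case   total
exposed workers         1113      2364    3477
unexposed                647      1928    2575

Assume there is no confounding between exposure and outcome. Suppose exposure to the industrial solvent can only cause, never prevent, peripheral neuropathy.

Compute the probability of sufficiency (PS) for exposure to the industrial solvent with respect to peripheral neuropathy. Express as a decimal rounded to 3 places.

p₁ = P(outcome | exposed) = 1113/3477 = 0.3201
p₀ = P(outcome | unexposed) = 647/2575 = 0.25126
Under exogeneity and monotonicity, PS = (p₁ − p₀)/(1 − p₀).
PS = (0.3201 − 0.25126) / 0.74874 ≈ 0.0919

PS ≈ 0.092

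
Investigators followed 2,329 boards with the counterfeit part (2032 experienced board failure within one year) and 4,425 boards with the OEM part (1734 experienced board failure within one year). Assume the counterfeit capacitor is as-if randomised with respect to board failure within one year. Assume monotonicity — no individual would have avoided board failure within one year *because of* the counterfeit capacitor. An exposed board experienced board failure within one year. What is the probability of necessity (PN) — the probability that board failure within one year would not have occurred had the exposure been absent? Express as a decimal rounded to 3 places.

PN ≈ 0.551

p₁ = P(outcome | exposed) = 2032/2329 = 0.87248
p₀ = P(outcome | unexposed) = 1734/4425 = 0.39186
Under exogeneity and monotonicity, PN = (p₁ − p₀) / p₁.
PN = (0.87248 − 0.39186) / 0.87248 = 0.48061 / 0.87248 ≈ 0.5509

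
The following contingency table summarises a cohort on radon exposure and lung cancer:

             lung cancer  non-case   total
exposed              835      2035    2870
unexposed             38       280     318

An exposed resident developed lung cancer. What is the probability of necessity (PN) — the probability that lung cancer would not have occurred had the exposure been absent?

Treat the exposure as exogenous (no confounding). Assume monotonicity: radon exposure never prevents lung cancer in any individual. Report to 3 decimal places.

PN ≈ 0.589

p₁ = P(outcome | exposed) = 835/2870 = 0.29094
p₀ = P(outcome | unexposed) = 38/318 = 0.1195
Under exogeneity and monotonicity, PN = (p₁ − p₀)/p₁.
PN = (0.29094 − 0.1195) / 0.29094 ≈ 0.5893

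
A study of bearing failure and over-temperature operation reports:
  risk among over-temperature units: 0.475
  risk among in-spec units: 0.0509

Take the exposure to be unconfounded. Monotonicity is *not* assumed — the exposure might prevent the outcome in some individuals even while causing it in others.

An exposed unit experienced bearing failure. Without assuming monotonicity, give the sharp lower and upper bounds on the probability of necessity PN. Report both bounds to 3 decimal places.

Let p₁ = 0.475, p₀ = 0.0509.
Under exogeneity alone the bounds on PN are max{0,(p₁−p₀)/p₁} ≤ PN ≤ min{1,(1−p₀)/p₁}.
  lower = (p₁ − p₀)/p₁ = 0.4241 / 0.475 ≈ 0.8928
  upper = min{1, (1 − p₀)/p₁} = 0.9491 / 0.475 ≈ 1.9981 → capped at 1

0.893 ≤ PN ≤ 1.000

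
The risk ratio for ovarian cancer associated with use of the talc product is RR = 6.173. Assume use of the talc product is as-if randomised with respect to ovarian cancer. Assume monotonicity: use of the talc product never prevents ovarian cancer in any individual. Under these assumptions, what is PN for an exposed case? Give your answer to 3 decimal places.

Under exogeneity and monotonicity, PN = (RR − 1) / RR = 1 − 1/RR.
PN = (6.173 − 1) / 6.173 = 5.173 / 6.173 ≈ 0.8380

PN ≈ 0.838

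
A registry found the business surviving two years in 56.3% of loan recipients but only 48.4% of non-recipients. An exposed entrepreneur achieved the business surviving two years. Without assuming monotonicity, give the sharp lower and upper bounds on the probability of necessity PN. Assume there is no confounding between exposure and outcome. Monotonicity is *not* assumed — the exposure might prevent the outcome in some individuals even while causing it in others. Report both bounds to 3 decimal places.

0.140 ≤ PN ≤ 0.917

p₁ = 0.563, p₀ = 0.484.
Under exogeneity alone the bounds on PN are max{0,(p₁−p₀)/p₁} ≤ PN ≤ min{1,(1−p₀)/p₁}.
  lower = (p₁ − p₀)/p₁ = 0.079 / 0.563 ≈ 0.1403
  upper = min{1, (1 − p₀)/p₁} = 0.516 / 0.563 ≈ 0.9165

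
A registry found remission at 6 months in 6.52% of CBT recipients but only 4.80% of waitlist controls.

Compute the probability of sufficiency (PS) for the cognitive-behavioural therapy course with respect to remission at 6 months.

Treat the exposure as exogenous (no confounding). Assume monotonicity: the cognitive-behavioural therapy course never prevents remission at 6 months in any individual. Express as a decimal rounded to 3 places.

PS ≈ 0.018

p₁ = 0.0652, p₀ = 0.048.
Under exogeneity and monotonicity, PS = (p₁ − p₀) / (1 − p₀).
PS = (0.0652 − 0.048) / (1 − 0.048) = 0.0172 / 0.952 ≈ 0.0181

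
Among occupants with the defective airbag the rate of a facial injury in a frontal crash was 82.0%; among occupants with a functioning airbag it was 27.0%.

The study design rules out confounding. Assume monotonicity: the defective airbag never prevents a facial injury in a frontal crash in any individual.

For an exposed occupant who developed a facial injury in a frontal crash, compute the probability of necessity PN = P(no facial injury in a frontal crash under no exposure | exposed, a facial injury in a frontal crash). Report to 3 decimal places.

PN ≈ 0.671

p₁ = 0.82, p₀ = 0.27.
Under exogeneity and monotonicity, PN = (p₁ − p₀) / p₁.
PN = (0.82 − 0.27) / 0.82 = 0.55 / 0.82 ≈ 0.6707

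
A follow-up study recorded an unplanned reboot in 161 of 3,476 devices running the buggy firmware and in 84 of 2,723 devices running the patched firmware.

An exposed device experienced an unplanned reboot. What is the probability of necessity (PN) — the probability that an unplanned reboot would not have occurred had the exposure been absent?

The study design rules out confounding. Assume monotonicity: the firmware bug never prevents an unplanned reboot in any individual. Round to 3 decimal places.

PN ≈ 0.334

p₁ = P(outcome | exposed) = 161/3476 = 0.046318
p₀ = P(outcome | unexposed) = 84/2723 = 0.030848
Under exogeneity and monotonicity, PN = (p₁ − p₀) / p₁.
PN = (0.046318 − 0.030848) / 0.046318 = 0.015469 / 0.046318 ≈ 0.3340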